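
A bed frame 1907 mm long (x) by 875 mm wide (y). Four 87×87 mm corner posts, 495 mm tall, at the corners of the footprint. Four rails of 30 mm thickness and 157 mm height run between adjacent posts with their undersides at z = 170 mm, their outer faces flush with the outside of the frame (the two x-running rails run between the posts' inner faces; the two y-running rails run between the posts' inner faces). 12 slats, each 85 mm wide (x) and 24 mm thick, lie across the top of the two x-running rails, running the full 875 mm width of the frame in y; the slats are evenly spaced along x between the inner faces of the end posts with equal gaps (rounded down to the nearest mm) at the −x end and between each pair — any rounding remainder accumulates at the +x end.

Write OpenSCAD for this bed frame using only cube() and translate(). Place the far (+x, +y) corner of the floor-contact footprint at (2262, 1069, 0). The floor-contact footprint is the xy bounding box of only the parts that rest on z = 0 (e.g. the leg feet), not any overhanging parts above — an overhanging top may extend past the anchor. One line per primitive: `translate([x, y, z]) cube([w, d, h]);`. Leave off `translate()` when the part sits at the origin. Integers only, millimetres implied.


translate([355, 194, 0]) cube([87, 87, 495]);
translate([355, 982, 0]) cube([87, 87, 495]);
translate([2175, 194, 0]) cube([87, 87, 495]);
translate([2175, 982, 0]) cube([87, 87, 495]);
translate([442, 194, 170]) cube([1733, 30, 157]);
translate([442, 1039, 170]) cube([1733, 30, 157]);
translate([355, 281, 170]) cube([30, 701, 157]);
translate([2232, 281, 170]) cube([30, 701, 157]);
translate([496, 194, 327]) cube([85, 875, 24]);
translate([635, 194, 327]) cube([85, 875, 24]);
translate([774, 194, 327]) cube([85, 875, 24]);
translate([913, 194, 327]) cube([85, 875, 24]);
translate([1052, 194, 327]) cube([85, 875, 24]);
translate([1191, 194, 327]) cube([85, 875, 24]);
translate([1330, 194, 327]) cube([85, 875, 24]);
translate([1469, 194, 327]) cube([85, 875, 24]);
translate([1608, 194, 327]) cube([85, 875, 24]);
translate([1747, 194, 327]) cube([85, 875, 24]);
translate([1886, 194, 327]) cube([85, 875, 24]);
translate([2025, 194, 327]) cube([85, 875, 24]);


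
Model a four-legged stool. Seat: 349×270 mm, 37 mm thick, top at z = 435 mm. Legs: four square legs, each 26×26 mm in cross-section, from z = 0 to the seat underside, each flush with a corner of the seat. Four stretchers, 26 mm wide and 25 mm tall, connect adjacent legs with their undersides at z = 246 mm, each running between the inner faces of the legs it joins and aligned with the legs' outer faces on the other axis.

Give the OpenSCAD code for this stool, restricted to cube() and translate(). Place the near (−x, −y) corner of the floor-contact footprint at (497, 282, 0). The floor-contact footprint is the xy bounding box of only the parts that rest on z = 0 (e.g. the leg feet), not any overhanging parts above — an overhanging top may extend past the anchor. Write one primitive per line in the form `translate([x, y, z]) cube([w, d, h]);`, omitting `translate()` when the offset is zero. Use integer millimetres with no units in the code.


// leg_h = 435 - 37 = 398
// stretcher span = 349 - 2*26 = 297
translate([497, 282, 398]) cube([349, 270, 37]);
translate([497, 282, 0]) cube([26, 26, 398]);
translate([820, 282, 0]) cube([26, 26, 398]);
translate([497, 526, 0]) cube([26, 26, 398]);
translate([820, 526, 0]) cube([26, 26, 398]);
translate([523, 282, 246]) cube([297, 26, 25]);
translate([523, 526, 246]) cube([297, 26, 25]);
translate([497, 308, 246]) cube([26, 218, 25]);
translate([820, 308, 246]) cube([26, 218, 25]);


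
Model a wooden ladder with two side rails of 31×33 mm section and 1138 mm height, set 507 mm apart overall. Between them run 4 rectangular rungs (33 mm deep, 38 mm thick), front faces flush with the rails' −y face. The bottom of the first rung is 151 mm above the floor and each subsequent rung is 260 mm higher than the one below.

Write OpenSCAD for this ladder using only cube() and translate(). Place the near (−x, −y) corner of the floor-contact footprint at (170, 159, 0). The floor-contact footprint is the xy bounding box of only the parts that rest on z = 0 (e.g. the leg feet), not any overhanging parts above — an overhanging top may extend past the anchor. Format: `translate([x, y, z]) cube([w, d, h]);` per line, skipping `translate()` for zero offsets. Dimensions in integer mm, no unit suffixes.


// rung span = 507 - 2*31 = 445
// rung[k] z = 151 + k*260
translate([170, 159, 0]) cube([31, 33, 1138]);
translate([646, 159, 0]) cube([31, 33, 1138]);
translate([201, 159, 151]) cube([445, 33, 38]);
translate([201, 159, 411]) cube([445, 33, 38]);
translate([201, 159, 671]) cube([445, 33, 38]);
translate([201, 159, 931]) cube([445, 33, 38]);


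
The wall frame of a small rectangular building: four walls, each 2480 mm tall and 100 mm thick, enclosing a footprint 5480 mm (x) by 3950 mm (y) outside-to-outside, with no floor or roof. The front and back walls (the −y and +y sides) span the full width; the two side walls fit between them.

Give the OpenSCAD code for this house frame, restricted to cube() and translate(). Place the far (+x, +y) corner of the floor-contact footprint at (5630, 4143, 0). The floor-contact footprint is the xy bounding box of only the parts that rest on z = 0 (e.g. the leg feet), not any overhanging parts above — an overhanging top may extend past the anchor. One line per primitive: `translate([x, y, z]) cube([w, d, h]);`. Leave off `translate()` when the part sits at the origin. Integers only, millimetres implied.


translate([150, 193, 0]) cube([5480, 100, 2480]);
translate([150, 4043, 0]) cube([5480, 100, 2480]);
translate([150, 293, 0]) cube([100, 3750, 2480]);
translate([5530, 293, 0]) cube([100, 3750, 2480]);


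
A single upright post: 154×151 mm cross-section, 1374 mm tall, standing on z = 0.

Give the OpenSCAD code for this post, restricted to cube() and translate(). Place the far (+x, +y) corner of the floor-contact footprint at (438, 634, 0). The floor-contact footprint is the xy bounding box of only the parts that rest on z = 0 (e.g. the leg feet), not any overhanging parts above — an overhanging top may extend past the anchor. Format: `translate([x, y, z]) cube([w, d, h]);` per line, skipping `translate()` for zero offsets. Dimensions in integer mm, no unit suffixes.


translate([284, 483, 0]) cube([154, 151, 1374]);


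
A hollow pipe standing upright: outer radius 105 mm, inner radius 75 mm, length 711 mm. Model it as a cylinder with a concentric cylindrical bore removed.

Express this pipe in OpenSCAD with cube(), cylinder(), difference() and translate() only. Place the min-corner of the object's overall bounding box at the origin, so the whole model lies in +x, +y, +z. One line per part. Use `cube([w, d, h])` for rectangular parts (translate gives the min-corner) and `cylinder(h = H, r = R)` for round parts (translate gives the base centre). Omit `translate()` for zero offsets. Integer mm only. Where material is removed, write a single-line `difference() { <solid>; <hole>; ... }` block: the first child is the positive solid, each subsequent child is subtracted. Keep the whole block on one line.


difference() { translate([105, 105, 0]) cylinder(h = 711, r = 105); translate([105, 105, 0]) cylinder(h = 711, r = 75); }


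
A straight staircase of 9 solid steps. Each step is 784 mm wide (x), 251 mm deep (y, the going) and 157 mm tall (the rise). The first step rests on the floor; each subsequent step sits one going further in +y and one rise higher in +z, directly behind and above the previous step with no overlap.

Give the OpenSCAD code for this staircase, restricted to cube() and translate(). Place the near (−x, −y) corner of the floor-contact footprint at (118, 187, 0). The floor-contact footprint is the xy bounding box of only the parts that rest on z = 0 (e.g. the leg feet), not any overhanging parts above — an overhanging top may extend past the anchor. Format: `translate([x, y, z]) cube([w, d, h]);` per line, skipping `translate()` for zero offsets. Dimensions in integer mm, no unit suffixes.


translate([118, 187, 0]) cube([784, 251, 157]);
translate([118, 438, 157]) cube([784, 251, 157]);
translate([118, 689, 314]) cube([784, 251, 157]);
translate([118, 940, 471]) cube([784, 251, 157]);
translate([118, 1191, 628]) cube([784, 251, 157]);
translate([118, 1442, 785]) cube([784, 251, 157]);
translate([118, 1693, 942]) cube([784, 251, 157]);
translate([118, 1944, 1099]) cube([784, 251, 157]);
translate([118, 2195, 1256]) cube([784, 251, 157]);


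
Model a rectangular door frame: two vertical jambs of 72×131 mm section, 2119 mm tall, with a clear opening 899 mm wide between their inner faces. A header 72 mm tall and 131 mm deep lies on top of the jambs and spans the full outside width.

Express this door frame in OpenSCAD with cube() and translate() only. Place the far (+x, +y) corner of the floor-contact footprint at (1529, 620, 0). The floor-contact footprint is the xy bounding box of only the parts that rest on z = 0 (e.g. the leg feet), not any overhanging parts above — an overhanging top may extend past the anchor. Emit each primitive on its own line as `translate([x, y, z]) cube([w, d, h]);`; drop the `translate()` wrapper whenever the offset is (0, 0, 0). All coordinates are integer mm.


translate([486, 489, 0]) cube([72, 131, 2119]);
translate([1457, 489, 0]) cube([72, 131, 2119]);
translate([486, 489, 2119]) cube([1043, 131, 72]);


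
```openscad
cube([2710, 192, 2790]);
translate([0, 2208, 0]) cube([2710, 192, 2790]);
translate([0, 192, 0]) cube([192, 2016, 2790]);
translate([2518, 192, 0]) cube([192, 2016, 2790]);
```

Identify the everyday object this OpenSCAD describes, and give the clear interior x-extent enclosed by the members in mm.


A house (or room) frame. The interior width is 2326 mm.

Four 2790 mm walls enclosing a rectangle with no floor or roof — a room or house frame. Outside width is 2710 mm and wall thickness is 192 mm, so the interior width is 2710 − 2 × 192 = 2326 mm.


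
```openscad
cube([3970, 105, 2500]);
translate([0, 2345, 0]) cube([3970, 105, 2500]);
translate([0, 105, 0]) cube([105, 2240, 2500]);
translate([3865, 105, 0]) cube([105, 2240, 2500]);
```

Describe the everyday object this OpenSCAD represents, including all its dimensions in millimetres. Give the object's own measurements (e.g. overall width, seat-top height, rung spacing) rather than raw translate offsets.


The wall frame of a small rectangular building: four walls, each 2500 mm tall and 105 mm thick, enclosing a footprint 3970 mm (x) by 2450 mm (y) outside-to-outside, with no floor or roof. The front and back walls (the −y and +y sides) span the full width; the two side walls fit between them.


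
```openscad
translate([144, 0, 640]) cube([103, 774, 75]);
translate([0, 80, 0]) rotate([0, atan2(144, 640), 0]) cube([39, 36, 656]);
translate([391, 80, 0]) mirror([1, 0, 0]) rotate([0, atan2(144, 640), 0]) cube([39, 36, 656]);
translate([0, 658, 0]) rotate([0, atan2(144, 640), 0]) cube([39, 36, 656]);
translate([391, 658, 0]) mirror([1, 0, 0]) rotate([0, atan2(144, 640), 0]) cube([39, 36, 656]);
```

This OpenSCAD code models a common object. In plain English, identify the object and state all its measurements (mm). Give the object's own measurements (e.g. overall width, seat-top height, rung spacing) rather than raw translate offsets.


A sawhorse. A 103×774×75 mm beam (x, y, z) sits on two A-frame leg pairs. Each pair is two raked legs of 39×36 mm section (36 mm along y) splaying symmetrically in x. Each leg rises 640 mm vertically over 144 mm of horizontal reach and is 656 mm long along its own axis. Every leg's outer bottom edge rests on the floor and its outer top edge meets a bottom edge of the beam — the left legs (tilting toward +x) meet the beam's −x bottom edge, the right legs (their mirror images, tilting toward −x) meet its +x bottom edge — so the leg tops tuck under the beam, the beam's underside is 640 mm above the floor, and the feet are 391 mm apart outside-to-outside with the beam centred between them. The two leg pairs are set in 80 mm from either end of the beam.


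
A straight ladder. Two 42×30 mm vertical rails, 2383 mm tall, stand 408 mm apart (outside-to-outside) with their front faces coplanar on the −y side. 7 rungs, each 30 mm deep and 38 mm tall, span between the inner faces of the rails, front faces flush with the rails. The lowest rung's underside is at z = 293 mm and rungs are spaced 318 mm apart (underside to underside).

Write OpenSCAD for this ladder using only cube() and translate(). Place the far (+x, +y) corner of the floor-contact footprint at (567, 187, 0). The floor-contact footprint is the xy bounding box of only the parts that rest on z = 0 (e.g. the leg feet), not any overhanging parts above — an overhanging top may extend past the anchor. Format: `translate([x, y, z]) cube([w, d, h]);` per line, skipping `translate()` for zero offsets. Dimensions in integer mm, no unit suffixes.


translate([159, 157, 0]) cube([42, 30, 2383]);
translate([525, 157, 0]) cube([42, 30, 2383]);
translate([201, 157, 293]) cube([324, 30, 38]);
translate([201, 157, 611]) cube([324, 30, 38]);
translate([201, 157, 929]) cube([324, 30, 38]);
translate([201, 157, 1247]) cube([324, 30, 38]);
translate([201, 157, 1565]) cube([324, 30, 38]);
translate([201, 157, 1883]) cube([324, 30, 38]);
translate([201, 157, 2201]) cube([324, 30, 38]);


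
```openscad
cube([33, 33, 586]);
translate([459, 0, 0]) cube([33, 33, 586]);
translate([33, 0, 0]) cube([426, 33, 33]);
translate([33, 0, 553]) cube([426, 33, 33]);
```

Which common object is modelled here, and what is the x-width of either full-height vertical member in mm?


A picture frame. The border width is 33 mm.

Four thin pieces enclosing a rectangular opening — a picture frame. The two full-height stiles are 586 mm tall; the top rail sits at z = 553 and is 33 mm tall, so the border above the opening is 586 − 553 = 33 mm, matching the stile x-width.


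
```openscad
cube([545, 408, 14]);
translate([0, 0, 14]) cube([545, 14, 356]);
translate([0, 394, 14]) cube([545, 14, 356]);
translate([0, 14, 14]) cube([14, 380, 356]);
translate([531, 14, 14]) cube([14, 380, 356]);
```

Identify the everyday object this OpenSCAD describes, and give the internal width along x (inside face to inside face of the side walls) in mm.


An open box. The internal width is 517 mm.

A 545×408 base slab with four walls standing on it — an open box. The base is 545 mm wide and the walls are 14 mm thick, so the internal width is 545 − 2 × 14 = 517 mm.


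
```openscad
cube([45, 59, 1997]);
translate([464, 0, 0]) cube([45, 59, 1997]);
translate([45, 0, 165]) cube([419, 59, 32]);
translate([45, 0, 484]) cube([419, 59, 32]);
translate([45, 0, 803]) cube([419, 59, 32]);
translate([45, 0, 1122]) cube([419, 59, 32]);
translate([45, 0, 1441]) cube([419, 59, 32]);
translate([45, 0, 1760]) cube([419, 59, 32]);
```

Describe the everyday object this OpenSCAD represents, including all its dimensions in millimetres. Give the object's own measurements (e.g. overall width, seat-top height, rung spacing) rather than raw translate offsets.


A straight ladder. Two 45×59 mm vertical rails, 1997 mm tall, stand 509 mm apart (outside-to-outside) with their front faces coplanar on the −y side. 6 rungs, each 59 mm deep and 32 mm tall, span between the inner faces of the rails, front faces flush with the rails. The lowest rung's underside is at z = 165 mm and rungs are spaced 319 mm apart (underside to underside).


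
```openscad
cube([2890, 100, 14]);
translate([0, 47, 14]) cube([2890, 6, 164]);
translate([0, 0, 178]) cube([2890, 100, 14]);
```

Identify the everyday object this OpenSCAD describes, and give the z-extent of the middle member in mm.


An I-beam. The web height is 164 mm.

Two wide flanges with a thin centred web — an I-beam. Overall 192 mm minus two 14 mm flanges gives a web of 192 − 2·14 = 164 mm.


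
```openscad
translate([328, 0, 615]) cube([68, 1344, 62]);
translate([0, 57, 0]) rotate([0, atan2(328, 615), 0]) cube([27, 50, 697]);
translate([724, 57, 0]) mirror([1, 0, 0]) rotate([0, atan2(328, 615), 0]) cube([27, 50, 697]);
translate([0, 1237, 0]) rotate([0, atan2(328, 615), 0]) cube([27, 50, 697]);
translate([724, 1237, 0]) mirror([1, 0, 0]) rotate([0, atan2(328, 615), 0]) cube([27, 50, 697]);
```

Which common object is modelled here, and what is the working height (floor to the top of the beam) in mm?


A sawhorse. The overall height is 677 mm.

A beam across two mirrored pairs of raked legs — a sawhorse. The beam's underside is at z = 615 (matching the legs' vertical rise in atan2(328, 615)) and the beam is 62 mm tall, so its top is at 615 + 62 = 677 mm. The raked legs top out at the beam's underside, so that is the highest point.


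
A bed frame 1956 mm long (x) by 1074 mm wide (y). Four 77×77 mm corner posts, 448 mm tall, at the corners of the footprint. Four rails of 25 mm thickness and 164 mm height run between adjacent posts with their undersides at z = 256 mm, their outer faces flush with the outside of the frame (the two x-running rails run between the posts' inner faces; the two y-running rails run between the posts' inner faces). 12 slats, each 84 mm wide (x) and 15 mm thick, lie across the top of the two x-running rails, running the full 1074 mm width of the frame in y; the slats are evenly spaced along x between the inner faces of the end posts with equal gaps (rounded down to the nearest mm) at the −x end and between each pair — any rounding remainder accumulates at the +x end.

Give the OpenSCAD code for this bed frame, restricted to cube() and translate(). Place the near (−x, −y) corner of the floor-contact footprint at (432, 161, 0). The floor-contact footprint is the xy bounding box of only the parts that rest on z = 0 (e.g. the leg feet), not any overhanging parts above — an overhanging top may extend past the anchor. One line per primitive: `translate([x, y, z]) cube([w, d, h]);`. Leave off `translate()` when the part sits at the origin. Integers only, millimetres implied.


translate([432, 161, 0]) cube([77, 77, 448]);
translate([432, 1158, 0]) cube([77, 77, 448]);
translate([2311, 161, 0]) cube([77, 77, 448]);
translate([2311, 1158, 0]) cube([77, 77, 448]);
translate([509, 161, 256]) cube([1802, 25, 164]);
translate([509, 1210, 256]) cube([1802, 25, 164]);
translate([432, 238, 256]) cube([25, 920, 164]);
translate([2363, 238, 256]) cube([25, 920, 164]);
translate([570, 161, 420]) cube([84, 1074, 15]);
translate([715, 161, 420]) cube([84, 1074, 15]);
translate([860, 161, 420]) cube([84, 1074, 15]);
translate([1005, 161, 420]) cube([84, 1074, 15]);
translate([1150, 161, 420]) cube([84, 1074, 15]);
translate([1295, 161, 420]) cube([84, 1074, 15]);
translate([1440, 161, 420]) cube([84, 1074, 15]);
translate([1585, 161, 420]) cube([84, 1074, 15]);
translate([1730, 161, 420]) cube([84, 1074, 15]);
translate([1875, 161, 420]) cube([84, 1074, 15]);
translate([2020, 161, 420]) cube([84, 1074, 15]);
translate([2165, 161, 420]) cube([84, 1074, 15]);


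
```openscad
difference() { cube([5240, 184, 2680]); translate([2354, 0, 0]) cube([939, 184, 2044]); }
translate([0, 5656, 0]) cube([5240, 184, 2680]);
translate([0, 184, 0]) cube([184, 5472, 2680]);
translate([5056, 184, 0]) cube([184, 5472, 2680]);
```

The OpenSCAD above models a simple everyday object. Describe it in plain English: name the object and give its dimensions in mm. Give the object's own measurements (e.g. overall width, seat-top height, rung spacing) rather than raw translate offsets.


A single room: four walls, each 2680 mm tall and 184 mm thick, enclosing an outside footprint 5240×5840 mm (x × y), no floor or roof. The front and back walls (−y and +y sides) run the full x-width; the side walls fit between their inner faces. A door opening 939 mm wide and 2044 mm tall is cut through the front wall from the floor up, its −x edge 2354 mm from the wall's −x end.


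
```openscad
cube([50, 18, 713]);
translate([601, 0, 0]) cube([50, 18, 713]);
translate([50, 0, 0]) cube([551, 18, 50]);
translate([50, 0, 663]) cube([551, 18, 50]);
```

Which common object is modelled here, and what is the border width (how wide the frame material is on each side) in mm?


A picture frame. The border width is 50 mm.

Four thin pieces enclosing a rectangular opening — a picture frame. The two full-height stiles are 713 mm tall; the top rail sits at z = 663 and is 50 mm tall, so the border above the opening is 713 − 663 = 50 mm, matching the stile x-width.


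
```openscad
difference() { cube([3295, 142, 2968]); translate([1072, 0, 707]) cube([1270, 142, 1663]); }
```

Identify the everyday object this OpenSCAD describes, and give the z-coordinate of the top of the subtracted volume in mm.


A wall with a window opening. The window head height is 2370 mm.

A wall with a rectangular opening subtracted — a window. Sill at z = 707, opening 1663 mm tall, so the head is at 707 + 1663 = 2370 mm.


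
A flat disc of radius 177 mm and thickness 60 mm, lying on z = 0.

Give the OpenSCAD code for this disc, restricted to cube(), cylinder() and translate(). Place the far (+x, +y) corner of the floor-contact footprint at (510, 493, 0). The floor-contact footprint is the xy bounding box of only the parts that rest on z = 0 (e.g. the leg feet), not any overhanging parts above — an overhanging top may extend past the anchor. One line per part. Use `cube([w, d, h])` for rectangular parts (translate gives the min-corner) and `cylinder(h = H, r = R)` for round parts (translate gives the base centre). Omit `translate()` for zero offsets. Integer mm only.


translate([333, 316, 0]) cylinder(h = 60, r = 177);


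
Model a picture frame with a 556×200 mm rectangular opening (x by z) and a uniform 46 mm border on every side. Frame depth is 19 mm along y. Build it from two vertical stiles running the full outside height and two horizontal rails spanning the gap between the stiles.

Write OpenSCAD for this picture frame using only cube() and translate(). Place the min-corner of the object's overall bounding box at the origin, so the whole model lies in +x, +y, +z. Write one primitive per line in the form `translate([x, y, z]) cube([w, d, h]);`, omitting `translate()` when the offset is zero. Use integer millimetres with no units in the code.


cube([46, 19, 292]);
translate([602, 0, 0]) cube([46, 19, 292]);
translate([46, 0, 0]) cube([556, 19, 46]);
translate([46, 0, 246]) cube([556, 19, 46]);


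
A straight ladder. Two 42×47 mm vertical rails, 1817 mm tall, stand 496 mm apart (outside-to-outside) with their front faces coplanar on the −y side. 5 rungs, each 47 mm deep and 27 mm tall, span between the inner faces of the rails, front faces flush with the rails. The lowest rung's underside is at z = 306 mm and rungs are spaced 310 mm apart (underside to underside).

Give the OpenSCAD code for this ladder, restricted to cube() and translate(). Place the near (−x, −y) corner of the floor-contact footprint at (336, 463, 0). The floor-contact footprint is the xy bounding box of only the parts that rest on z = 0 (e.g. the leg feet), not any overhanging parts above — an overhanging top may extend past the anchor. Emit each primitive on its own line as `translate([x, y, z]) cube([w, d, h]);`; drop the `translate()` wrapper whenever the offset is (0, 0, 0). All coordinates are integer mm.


translate([336, 463, 0]) cube([42, 47, 1817]);
translate([790, 463, 0]) cube([42, 47, 1817]);
translate([378, 463, 306]) cube([412, 47, 27]);
translate([378, 463, 616]) cube([412, 47, 27]);
translate([378, 463, 926]) cube([412, 47, 27]);
translate([378, 463, 1236]) cube([412, 47, 27]);
translate([378, 463, 1546]) cube([412, 47, 27]);


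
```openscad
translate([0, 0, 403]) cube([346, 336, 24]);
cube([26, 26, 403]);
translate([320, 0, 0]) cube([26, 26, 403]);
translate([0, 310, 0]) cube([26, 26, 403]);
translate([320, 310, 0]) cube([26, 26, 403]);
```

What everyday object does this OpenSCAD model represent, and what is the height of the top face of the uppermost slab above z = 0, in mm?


A stool. The seat height is 427 mm.

A 346×336×24 slab at z = 403 on four corner posts — a stool. The seat top is 403 + 24 = 427 mm.


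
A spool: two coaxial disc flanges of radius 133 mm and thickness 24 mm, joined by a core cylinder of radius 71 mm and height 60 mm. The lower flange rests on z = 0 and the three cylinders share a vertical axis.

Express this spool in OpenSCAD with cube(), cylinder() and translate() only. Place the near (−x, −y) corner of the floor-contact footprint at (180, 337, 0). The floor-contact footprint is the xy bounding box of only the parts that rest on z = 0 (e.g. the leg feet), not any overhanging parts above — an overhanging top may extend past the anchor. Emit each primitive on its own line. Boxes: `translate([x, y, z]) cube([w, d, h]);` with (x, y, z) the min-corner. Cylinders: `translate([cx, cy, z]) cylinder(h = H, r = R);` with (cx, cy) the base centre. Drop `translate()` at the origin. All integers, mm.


translate([313, 470, 0]) cylinder(h = 24, r = 133);
translate([313, 470, 24]) cylinder(h = 60, r = 71);
translate([313, 470, 84]) cylinder(h = 24, r = 133);


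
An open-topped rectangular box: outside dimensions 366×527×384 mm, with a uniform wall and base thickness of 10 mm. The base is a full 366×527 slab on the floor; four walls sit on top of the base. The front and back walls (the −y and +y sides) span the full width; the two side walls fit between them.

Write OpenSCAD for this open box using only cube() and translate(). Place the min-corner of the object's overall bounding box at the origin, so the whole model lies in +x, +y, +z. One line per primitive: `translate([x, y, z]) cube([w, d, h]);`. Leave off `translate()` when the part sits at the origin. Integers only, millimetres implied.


cube([366, 527, 10]);
translate([0, 0, 10]) cube([366, 10, 374]);
translate([0, 517, 10]) cube([366, 10, 374]);
translate([0, 10, 10]) cube([10, 507, 374]);
translate([356, 10, 10]) cube([10, 507, 374]);


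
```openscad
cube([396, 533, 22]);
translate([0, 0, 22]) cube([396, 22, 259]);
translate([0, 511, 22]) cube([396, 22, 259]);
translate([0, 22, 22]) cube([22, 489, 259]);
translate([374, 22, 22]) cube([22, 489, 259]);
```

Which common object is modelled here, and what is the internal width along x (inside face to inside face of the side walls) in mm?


An open box. The internal width is 352 mm.

A 396×533 base slab with four walls standing on it — an open box. The base is 396 mm wide and the walls are 22 mm thick, so the internal width is 396 − 2 × 22 = 352 mm.


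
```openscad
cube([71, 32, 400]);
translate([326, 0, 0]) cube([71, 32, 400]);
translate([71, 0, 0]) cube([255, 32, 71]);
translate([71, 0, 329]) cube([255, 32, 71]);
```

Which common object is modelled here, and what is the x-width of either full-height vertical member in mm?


A picture frame. The border width is 71 mm.

Four thin pieces enclosing a rectangular opening — a picture frame. The two full-height stiles are 400 mm tall; the top rail sits at z = 329 and is 71 mm tall, so the border above the opening is 400 − 329 = 71 mm, matching the stile x-width.


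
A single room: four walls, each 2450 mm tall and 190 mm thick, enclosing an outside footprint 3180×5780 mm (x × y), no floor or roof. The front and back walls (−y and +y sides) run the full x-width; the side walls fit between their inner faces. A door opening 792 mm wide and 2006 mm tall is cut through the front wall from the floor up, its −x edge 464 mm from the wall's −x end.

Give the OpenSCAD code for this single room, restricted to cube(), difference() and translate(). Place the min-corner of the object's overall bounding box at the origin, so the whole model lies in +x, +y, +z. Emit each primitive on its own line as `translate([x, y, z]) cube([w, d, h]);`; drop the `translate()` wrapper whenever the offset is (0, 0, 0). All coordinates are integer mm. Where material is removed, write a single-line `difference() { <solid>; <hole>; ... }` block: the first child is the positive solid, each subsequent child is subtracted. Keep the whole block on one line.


difference() { cube([3180, 190, 2450]); translate([464, 0, 0]) cube([792, 190, 2006]); }
translate([0, 5590, 0]) cube([3180, 190, 2450]);
translate([0, 190, 0]) cube([190, 5400, 2450]);
translate([2990, 190, 0]) cube([190, 5400, 2450]);


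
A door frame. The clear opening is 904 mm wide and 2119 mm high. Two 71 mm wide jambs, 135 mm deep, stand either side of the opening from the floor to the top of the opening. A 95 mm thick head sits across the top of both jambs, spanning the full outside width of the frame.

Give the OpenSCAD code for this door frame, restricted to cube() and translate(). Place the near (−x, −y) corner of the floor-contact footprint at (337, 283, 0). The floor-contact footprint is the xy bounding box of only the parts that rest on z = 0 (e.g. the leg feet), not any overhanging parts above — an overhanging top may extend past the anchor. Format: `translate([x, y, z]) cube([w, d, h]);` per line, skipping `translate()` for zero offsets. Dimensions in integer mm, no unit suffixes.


translate([337, 283, 0]) cube([71, 135, 2119]);
translate([1312, 283, 0]) cube([71, 135, 2119]);
translate([337, 283, 2119]) cube([1046, 135, 95]);


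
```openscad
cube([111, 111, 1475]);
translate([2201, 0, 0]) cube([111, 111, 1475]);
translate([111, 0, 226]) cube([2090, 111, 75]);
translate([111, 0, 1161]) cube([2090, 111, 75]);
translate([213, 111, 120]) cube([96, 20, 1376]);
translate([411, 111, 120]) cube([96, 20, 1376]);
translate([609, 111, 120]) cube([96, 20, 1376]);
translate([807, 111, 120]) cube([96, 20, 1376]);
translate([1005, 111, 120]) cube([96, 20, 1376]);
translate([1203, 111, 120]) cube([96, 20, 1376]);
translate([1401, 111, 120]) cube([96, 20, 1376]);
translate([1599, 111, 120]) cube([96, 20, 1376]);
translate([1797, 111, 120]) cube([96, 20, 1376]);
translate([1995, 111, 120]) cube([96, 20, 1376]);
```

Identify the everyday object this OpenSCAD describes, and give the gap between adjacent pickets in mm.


A fence section. The picket gap is 102 mm.

Two posts, two rails, 10 pickets — a fence section. Span 2090 mm holds 10 pickets of 96 mm with 11 equal gaps: ⌊(2090 − 10·96) / 11⌋ = 102 mm.


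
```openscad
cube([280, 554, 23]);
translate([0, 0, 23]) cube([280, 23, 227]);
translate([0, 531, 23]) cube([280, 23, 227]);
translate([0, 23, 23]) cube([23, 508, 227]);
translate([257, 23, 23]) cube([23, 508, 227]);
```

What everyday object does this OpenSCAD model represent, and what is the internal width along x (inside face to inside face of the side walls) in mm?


An open box. The internal width is 234 mm.

A 280×554 base slab with four walls standing on it — an open box. The base is 280 mm wide and the walls are 23 mm thick, so the internal width is 280 − 2 × 23 = 234 mm.


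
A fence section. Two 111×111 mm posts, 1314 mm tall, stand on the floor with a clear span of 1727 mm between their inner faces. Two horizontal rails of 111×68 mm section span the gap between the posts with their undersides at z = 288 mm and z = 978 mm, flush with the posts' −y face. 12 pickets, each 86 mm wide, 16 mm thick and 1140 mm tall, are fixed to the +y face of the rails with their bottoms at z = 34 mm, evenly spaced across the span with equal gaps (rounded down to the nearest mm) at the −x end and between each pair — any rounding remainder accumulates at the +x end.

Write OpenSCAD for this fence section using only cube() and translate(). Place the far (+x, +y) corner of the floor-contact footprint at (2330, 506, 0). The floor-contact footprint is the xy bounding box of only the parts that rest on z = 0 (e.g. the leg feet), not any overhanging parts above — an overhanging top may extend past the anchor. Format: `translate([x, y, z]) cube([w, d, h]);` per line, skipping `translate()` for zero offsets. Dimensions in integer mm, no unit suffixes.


translate([381, 395, 0]) cube([111, 111, 1314]);
translate([2219, 395, 0]) cube([111, 111, 1314]);
translate([492, 395, 288]) cube([1727, 111, 68]);
translate([492, 395, 978]) cube([1727, 111, 68]);
translate([545, 506, 34]) cube([86, 16, 1140]);
translate([684, 506, 34]) cube([86, 16, 1140]);
translate([823, 506, 34]) cube([86, 16, 1140]);
translate([962, 506, 34]) cube([86, 16, 1140]);
translate([1101, 506, 34]) cube([86, 16, 1140]);
translate([1240, 506, 34]) cube([86, 16, 1140]);
translate([1379, 506, 34]) cube([86, 16, 1140]);
translate([1518, 506, 34]) cube([86, 16, 1140]);
translate([1657, 506, 34]) cube([86, 16, 1140]);
translate([1796, 506, 34]) cube([86, 16, 1140]);
translate([1935, 506, 34]) cube([86, 16, 1140]);
translate([2074, 506, 34]) cube([86, 16, 1140]);


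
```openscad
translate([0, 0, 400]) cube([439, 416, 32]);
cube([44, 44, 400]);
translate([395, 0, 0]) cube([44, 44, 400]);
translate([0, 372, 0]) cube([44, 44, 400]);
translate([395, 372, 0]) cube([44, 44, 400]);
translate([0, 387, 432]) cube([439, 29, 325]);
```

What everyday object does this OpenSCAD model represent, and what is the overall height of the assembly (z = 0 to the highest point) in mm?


A chair. The overall height is 757 mm.

A slab on four corner posts with a tall panel at the back — a chair. The seat slab sits at z = 400 with thickness 32, and the 325 mm backrest starts at the seat top, so the overall height is 400 + 32 + 325 = 757 mm.


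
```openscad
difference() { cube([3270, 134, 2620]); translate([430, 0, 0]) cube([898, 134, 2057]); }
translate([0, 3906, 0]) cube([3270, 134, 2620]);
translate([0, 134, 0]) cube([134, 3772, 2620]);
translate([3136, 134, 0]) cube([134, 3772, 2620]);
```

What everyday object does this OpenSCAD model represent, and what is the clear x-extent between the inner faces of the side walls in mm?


A single room. The interior width is 3002 mm.

Four walls enclosing a rectangle with a door in the front wall — a room. Outside width 3270 minus two 134 mm walls gives 3002 mm.


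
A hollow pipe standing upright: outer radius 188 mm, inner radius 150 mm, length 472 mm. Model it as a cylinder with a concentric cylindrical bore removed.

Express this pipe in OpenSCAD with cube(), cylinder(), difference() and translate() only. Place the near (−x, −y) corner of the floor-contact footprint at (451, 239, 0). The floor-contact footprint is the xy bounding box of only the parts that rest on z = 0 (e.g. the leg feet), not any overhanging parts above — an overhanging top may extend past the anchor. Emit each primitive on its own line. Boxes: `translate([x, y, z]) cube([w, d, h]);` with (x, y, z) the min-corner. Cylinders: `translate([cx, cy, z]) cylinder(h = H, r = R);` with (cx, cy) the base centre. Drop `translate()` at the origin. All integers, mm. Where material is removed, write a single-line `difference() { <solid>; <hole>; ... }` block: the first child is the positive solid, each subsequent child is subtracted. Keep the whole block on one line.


difference() { translate([639, 427, 0]) cylinder(h = 472, r = 188); translate([639, 427, 0]) cylinder(h = 472, r = 150); }


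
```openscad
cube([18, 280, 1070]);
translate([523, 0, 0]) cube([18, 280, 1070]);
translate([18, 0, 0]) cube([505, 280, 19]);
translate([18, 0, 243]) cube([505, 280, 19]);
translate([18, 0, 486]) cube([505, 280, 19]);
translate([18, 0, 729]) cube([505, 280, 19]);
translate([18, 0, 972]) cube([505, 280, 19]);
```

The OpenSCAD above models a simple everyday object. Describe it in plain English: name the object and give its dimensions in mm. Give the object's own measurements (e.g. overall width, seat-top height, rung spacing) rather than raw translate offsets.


An open bookshelf. Two side panels, each 18 mm thick, 280 mm deep and 1070 mm tall, stand 541 mm apart (outside-to-outside). Between them sit 5 shelves, each 19 mm thick and 280 mm deep, spanning the full gap between the sides. The bottom shelf rests on the floor (its underside at z = 0) and the clear gap between one shelf's top and the next shelf's underside is 224 mm.


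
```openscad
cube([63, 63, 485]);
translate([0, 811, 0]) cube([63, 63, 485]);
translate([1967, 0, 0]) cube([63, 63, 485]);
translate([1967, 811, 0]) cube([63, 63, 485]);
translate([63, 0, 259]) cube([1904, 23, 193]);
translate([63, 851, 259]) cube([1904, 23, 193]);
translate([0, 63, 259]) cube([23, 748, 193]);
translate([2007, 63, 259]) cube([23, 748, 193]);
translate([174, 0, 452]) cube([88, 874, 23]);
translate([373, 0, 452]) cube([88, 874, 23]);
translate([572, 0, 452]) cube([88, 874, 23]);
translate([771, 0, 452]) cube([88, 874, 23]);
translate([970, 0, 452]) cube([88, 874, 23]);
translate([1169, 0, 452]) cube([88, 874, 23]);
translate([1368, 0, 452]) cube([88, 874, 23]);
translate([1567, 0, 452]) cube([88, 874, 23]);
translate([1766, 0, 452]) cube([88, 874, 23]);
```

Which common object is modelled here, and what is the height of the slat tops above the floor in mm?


A bed frame. The slat-top height is 475 mm.

Four posts, four rails, and a row of slats — a bed frame. Slats sit on the rails at z = 259 + 193 = 452; with slat thickness 23, the top is 475 mm.


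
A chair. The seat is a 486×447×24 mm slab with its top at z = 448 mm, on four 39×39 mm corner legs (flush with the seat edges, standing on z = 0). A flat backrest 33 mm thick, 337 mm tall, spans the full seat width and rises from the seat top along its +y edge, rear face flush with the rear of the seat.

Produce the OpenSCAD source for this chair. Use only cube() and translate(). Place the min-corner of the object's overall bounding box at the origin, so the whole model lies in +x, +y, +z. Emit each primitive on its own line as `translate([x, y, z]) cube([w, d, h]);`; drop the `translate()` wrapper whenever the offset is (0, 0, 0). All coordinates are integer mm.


translate([0, 0, 424]) cube([486, 447, 24]);
cube([39, 39, 424]);
translate([447, 0, 0]) cube([39, 39, 424]);
translate([0, 408, 0]) cube([39, 39, 424]);
translate([447, 408, 0]) cube([39, 39, 424]);
translate([0, 414, 448]) cube([486, 33, 337]);


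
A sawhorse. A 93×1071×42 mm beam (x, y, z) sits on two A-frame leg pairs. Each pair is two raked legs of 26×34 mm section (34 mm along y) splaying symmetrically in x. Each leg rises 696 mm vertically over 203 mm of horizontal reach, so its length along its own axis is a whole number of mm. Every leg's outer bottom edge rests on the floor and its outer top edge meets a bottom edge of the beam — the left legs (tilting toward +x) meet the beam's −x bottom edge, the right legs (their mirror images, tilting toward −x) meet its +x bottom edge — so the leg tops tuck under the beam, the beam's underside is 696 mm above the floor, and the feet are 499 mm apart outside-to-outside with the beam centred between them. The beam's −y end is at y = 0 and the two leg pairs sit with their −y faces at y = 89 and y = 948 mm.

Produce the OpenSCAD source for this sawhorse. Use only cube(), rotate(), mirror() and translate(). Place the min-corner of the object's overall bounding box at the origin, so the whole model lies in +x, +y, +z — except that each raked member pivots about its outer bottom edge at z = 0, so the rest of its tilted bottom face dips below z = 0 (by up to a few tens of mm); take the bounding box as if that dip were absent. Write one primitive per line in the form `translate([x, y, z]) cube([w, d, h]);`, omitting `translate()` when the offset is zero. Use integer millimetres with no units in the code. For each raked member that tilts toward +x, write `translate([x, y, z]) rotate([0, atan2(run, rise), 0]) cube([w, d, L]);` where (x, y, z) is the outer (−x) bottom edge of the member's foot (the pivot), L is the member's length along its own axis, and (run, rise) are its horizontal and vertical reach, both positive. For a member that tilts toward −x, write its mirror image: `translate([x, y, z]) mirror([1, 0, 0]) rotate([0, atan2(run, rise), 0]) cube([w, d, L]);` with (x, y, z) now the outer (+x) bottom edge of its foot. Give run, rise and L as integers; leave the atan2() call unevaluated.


translate([203, 0, 696]) cube([93, 1071, 42]);
translate([0, 89, 0]) rotate([0, atan2(203, 696), 0]) cube([26, 34, 725]);
translate([499, 89, 0]) mirror([1, 0, 0]) rotate([0, atan2(203, 696), 0]) cube([26, 34, 725]);
translate([0, 948, 0]) rotate([0, atan2(203, 696), 0]) cube([26, 34, 725]);
translate([499, 948, 0]) mirror([1, 0, 0]) rotate([0, atan2(203, 696), 0]) cube([26, 34, 725]);
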